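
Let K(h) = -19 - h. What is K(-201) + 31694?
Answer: 31876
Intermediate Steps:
K(-201) + 31694 = (-19 - 1*(-201)) + 31694 = (-19 + 201) + 31694 = 182 + 31694 = 31876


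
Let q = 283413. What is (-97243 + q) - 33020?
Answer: 153150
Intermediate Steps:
(-97243 + q) - 33020 = (-97243 + 283413) - 33020 = 186170 - 33020 = 153150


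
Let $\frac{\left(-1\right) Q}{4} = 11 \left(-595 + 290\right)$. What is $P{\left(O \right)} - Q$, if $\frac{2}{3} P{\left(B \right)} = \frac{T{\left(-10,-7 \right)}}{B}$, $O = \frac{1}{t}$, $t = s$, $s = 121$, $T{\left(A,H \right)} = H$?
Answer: $- \frac{29381}{2} \approx -14691.0$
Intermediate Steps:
$t = 121$
$O = \frac{1}{121} \approx 0.0082645$
$Q = 13420$ ($Q = - 4 \cdot 11 \left(-595 + 290\right) = - 4 \cdot 11 \left(-305\right) = \left(-4\right) \left(-3355\right) = 13420$)
$P{\left(B \right)} = - \frac{21}{2 B}$ ($P{\left(B \right)} = \frac{3 \left(- \frac{7}{B}\right)}{2} = - \frac{21}{2 B}$)
$P{\left(O \right)} - Q = - \frac{21 \frac{1}{\frac{1}{121}}}{2} - 13420 = \left(- \frac{21}{2}\right) 121 - 13420 = - \frac{2541}{2} - 13420 = - \frac{29381}{2}$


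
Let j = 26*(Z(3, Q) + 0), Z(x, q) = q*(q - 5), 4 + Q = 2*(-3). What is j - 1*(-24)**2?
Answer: 3324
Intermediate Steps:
Q = -10 (Q = -4 + 2*(-3) = -4 - 6 = -10)
Z(x, q) = q*(-5 + q)
j = 3900 (j = 26*(-10*(-5 - 10) + 0) = 26*(-10*(-15) + 0) = 26*(150 + 0) = 26*150 = 3900)
j - 1*(-24)**2 = 3900 - 1*(-24)**2 = 3900 - 1*576 = 3900 - 576 = 3324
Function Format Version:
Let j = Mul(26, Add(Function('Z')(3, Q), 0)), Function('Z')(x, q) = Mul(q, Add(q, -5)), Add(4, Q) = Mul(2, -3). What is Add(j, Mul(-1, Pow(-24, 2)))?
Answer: 3324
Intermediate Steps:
Q = -10 (Q = Add(-4, Mul(2, -3)) = Add(-4, -6) = -10)
Function('Z')(x, q) = Mul(q, Add(-5, q))
j = 3900 (j = Mul(26, Add(Mul(-10, Add(-5, -10)), 0)) = Mul(26, Add(Mul(-10, -15), 0)) = Mul(26, Add(150, 0)) = Mul(26, 150) = 3900)
Add(j, Mul(-1, Pow(-24, 2))) = Add(3900, Mul(-1, Pow(-24, 2))) = Add(3900, Mul(-1, 576)) = Add(3900, -576) = 3324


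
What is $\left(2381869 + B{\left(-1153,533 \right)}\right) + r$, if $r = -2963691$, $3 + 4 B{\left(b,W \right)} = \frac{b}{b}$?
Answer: $- \frac{1163645}{2} \approx -5.8182 \cdot 10^{5}$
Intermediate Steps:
$B{\left(b,W \right)} = - \frac{1}{2}$ ($B{\left(b,W \right)} = - \frac{3}{4} + \frac{b \frac{1}{b}}{4} = - \frac{3}{4} + \frac{1}{4} \cdot 1 = - \frac{3}{4} + \frac{1}{4} = - \frac{1}{2}$)
$\left(2381869 + B{\left(-1153,533 \right)}\right) + r = \left(2381869 - \frac{1}{2}\right) - 2963691 = \frac{4763737}{2} - 2963691 = - \frac{1163645}{2}$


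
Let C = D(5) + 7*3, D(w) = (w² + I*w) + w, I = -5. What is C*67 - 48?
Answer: 1694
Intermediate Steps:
D(w) = w² - 4*w (D(w) = (w² - 5*w) + w = w² - 4*w)
C = 26 (C = 5*(-4 + 5) + 7*3 = 5*1 + 21 = 5 + 21 = 26)
C*67 - 48 = 26*67 - 48 = 1742 - 48 = 1694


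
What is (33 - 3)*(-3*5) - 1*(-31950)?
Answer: 31500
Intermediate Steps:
(33 - 3)*(-3*5) - 1*(-31950) = 30*(-15) + 31950 = -450 + 31950 = 31500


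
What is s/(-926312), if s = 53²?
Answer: -2809/926312 ≈ -0.0030325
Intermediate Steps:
s = 2809
s/(-926312) = 2809/(-926312) = 2809*(-1/926312) = -2809/926312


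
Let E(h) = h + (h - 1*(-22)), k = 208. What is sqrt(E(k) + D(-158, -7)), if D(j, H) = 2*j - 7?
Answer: sqrt(115) ≈ 10.724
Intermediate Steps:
E(h) = 22 + 2*h (E(h) = h + (h + 22) = h + (22 + h) = 22 + 2*h)
D(j, H) = -7 + 2*j
sqrt(E(k) + D(-158, -7)) = sqrt((22 + 2*208) + (-7 + 2*(-158))) = sqrt((22 + 416) + (-7 - 316)) = sqrt(438 - 323) = sqrt(115)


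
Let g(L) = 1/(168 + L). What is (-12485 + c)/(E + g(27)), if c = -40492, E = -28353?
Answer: 10330515/5528834 ≈ 1.8685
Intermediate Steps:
(-12485 + c)/(E + g(27)) = (-12485 - 40492)/(-28353 + 1/(168 + 27)) = -52977/(-28353 + 1/195) = -52977/(-5528834/195) = -52977*(-195/5528834) = 10330515/5528834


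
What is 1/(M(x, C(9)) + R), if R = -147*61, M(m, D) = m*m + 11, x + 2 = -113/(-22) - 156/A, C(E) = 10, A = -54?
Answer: -39204/349687775 ≈ -0.00011211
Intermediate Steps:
x = 1193/198 (x = -2 + (-113/(-22) - 156/(-54)) = -2 + (-113*(-1/22) - 156*(-1/54)) = -2 + (113/22 + 26/9) = -2 + 1589/198 = 1193/198 ≈ 6.0253)
M(m, D) = 11 + m**2 (M(m, D) = m**2 + 11 = 11 + m**2)
R = -8967
1/(M(x, C(9)) + R) = 1/((11 + (1193/198)**2) - 8967) = 1/((11 + 1423249/39204) - 8967) = 1/(1854493/39204 - 8967) = 1/(-349687775/39204) = -39204/349687775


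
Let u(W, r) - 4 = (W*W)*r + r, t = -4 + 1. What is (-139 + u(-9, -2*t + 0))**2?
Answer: 127449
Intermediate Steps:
t = -3
u(W, r) = 4 + r + r*W**2 (u(W, r) = 4 + ((W*W)*r + r) = 4 + (W**2*r + r) = 4 + (r*W**2 + r) = 4 + (r + r*W**2) = 4 + r + r*W**2)
(-139 + u(-9, -2*t + 0))**2 = (-139 + (4 + (-2*(-3) + 0) + (-2*(-3) + 0)*(-9)**2))**2 = (-139 + (4 + (6 + 0) + (6 + 0)*81))**2 = (-139 + (4 + 6 + 6*81))**2 = (-139 + (4 + 6 + 486))**2 = (-139 + 496)**2 = 357**2 = 127449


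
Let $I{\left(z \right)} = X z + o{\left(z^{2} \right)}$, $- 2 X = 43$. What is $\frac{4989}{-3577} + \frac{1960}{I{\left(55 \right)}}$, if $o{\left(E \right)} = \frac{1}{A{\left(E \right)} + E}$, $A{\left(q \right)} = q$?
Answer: $- \frac{19526997659}{6397575387} \approx -3.0522$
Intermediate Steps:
$o{\left(E \right)} = \frac{1}{2 E}$ ($o{\left(E \right)} = \frac{1}{E + E} = \frac{1}{2 E}$)
$X = - \frac{43}{2}$ ($X = \left(- \frac{1}{2}\right) 43 = - \frac{43}{2} \approx -21.5$)
$I{\left(z \right)} = \frac{1}{2 z^{2}} - \frac{43 z}{2}$ ($I{\left(z \right)} = - \frac{43 z}{2} + \frac{1}{2 z^{2}} = \frac{1}{2 z^{2}} - \frac{43 z}{2}$)
$\frac{4989}{-3577} + \frac{1960}{I{\left(55 \right)}} = \frac{4989}{-3577} + \frac{1960}{\frac{1}{2} \cdot \frac{1}{3025} \left(1 - 43 \cdot 55^{3}\right)} = 4989 \left(- \frac{1}{3577}\right) + \frac{1960}{\frac{1}{2} \cdot \frac{1}{3025} \left(1 - 7154125\right)} = - \frac{4989}{3577} + \frac{1960}{\frac{1}{2} \cdot \frac{1}{3025} \left(1 - 7154125\right)} = - \frac{4989}{3577} + \frac{1960}{\frac{1}{2} \cdot \frac{1}{3025} \left(-7154124\right)} = - \frac{4989}{3577} + \frac{1960}{- \frac{3577062}{3025}} = - \frac{4989}{3577} + 1960 \left(- \frac{3025}{3577062}\right) = - \frac{4989}{3577} - \frac{2964500}{1788531} = - \frac{19526997659}{6397575387}$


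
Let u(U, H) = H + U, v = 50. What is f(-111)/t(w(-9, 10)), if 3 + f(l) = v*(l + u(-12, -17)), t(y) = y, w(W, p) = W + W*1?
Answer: 7003/18 ≈ 389.06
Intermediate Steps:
w(W, p) = 2*W (w(W, p) = W + W = 2*W)
f(l) = -1453 + 50*l (f(l) = -3 + 50*(l + (-17 - 12)) = -3 + 50*(l - 29) = -3 + 50*(-29 + l) = -3 + (-1450 + 50*l) = -1453 + 50*l)
f(-111)/t(w(-9, 10)) = (-1453 + 50*(-111))/((2*(-9))) = (-1453 - 5550)/(-18) = -7003*(-1/18) = 7003/18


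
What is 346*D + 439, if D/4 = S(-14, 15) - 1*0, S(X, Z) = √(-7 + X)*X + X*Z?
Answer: -290201 - 19376*I*√21 ≈ -2.902e+5 - 88792.0*I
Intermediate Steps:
S(X, Z) = X*Z + X*√(-7 + X) (S(X, Z) = X*√(-7 + X) + X*Z = X*Z + X*√(-7 + X))
D = -840 - 56*I*√21 (D = 4*(-14*(15 + √(-7 - 14)) - 1*0) = 4*(-14*(15 + √(-21)) + 0) = 4*(-14*(15 + I*√21) + 0) = 4*((-210 - 14*I*√21) + 0) = 4*(-210 - 14*I*√21) = -840 - 56*I*√21 ≈ -840.0 - 256.62*I)
346*D + 439 = 346*(-840 - 56*I*√21) + 439 = (-290640 - 19376*I*√21) + 439 = -290201 - 19376*I*√21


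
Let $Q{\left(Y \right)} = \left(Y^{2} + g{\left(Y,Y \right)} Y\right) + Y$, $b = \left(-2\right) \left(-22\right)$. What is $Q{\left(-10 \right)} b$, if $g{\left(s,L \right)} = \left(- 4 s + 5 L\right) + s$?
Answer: $12760$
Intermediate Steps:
$g{\left(s,L \right)} = - 3 s + 5 L$
$b = 44$
$Q{\left(Y \right)} = Y + 3 Y^{2}$ ($Q{\left(Y \right)} = \left(Y^{2} + \left(- 3 Y + 5 Y\right) Y\right) + Y = \left(Y^{2} + 2 Y Y\right) + Y = \left(Y^{2} + 2 Y^{2}\right) + Y = 3 Y^{2} + Y = Y + 3 Y^{2}$)
$Q{\left(-10 \right)} b = - 10 \left(1 + 3 \left(-10\right)\right) 44 = - 10 \left(1 - 30\right) 44 = \left(-10\right) \left(-29\right) 44 = 290 \cdot 44 = 12760$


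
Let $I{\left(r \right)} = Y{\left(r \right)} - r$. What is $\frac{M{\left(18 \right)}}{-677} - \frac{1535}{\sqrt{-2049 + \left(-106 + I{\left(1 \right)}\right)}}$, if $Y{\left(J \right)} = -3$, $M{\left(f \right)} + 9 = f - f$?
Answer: $\frac{9}{677} + \frac{1535 i \sqrt{2159}}{2159} \approx 0.013294 + 33.036 i$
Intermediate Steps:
$M{\left(f \right)} = -9$ ($M{\left(f \right)} = -9 + \left(f - f\right) = -9 + 0 = -9$)
$I{\left(r \right)} = -3 - r$
$\frac{M{\left(18 \right)}}{-677} - \frac{1535}{\sqrt{-2049 + \left(-106 + I{\left(1 \right)}\right)}} = - \frac{9}{-677} - \frac{1535}{\sqrt{-2049 - 110}} = \left(-9\right) \left(- \frac{1}{677}\right) - \frac{1535}{\sqrt{-2049 - 110}} = \frac{9}{677} - \frac{1535}{\sqrt{-2049 - 110}} = \frac{9}{677} - \frac{1535}{\sqrt{-2159}} = \frac{9}{677} - \frac{1535}{i \sqrt{2159}} = \frac{9}{677} - 1535 \left(- \frac{i \sqrt{2159}}{2159}\right) = \frac{9}{677} + \frac{1535 i \sqrt{2159}}{2159}$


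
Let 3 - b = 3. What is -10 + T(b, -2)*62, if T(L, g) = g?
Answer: -134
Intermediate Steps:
b = 0 (b = 3 - 1*3 = 3 - 3 = 0)
-10 + T(b, -2)*62 = -10 - 2*62 = -10 - 124 = -134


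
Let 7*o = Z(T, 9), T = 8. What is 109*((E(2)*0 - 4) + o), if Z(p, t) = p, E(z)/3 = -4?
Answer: -2180/7 ≈ -311.43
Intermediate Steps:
E(z) = -12 (E(z) = 3*(-4) = -12)
o = 8/7 (o = (⅐)*8 = 8/7 ≈ 1.1429)
109*((E(2)*0 - 4) + o) = 109*((-12*0 - 4) + 8/7) = 109*((0 - 4) + 8/7) = 109*(-4 + 8/7) = 109*(-20/7) = -2180/7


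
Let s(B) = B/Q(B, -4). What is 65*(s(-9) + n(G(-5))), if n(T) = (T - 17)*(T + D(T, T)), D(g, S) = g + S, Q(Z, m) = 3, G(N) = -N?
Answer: -11895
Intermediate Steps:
D(g, S) = S + g
s(B) = B/3
n(T) = 3*T*(-17 + T) (n(T) = (T - 17)*(T + (T + T)) = (-17 + T)*(T + 2*T) = (-17 + T)*(3*T) = 3*T*(-17 + T))
65*(s(-9) + n(G(-5))) = 65*((⅓)*(-9) + 3*(-1*(-5))*(-17 - 1*(-5))) = 65*(-3 + 3*5*(-17 + 5)) = 65*(-3 + 3*5*(-12)) = 65*(-3 - 180) = 65*(-183) = -11895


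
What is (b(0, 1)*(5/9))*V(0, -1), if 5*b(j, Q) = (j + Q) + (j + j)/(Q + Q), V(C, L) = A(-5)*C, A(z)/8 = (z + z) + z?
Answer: 0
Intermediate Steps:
A(z) = 24*z (A(z) = 8*((z + z) + z) = 8*(2*z + z) = 8*(3*z) = 24*z)
V(C, L) = -120*C (V(C, L) = (24*(-5))*C = -120*C)
b(j, Q) = Q/5 + j/5 + j/(5*Q) (b(j, Q) = ((j + Q) + (j + j)/(Q + Q))/5 = ((Q + j) + (2*j)/((2*Q)))/5 = ((Q + j) + (2*j)*(1/(2*Q)))/5 = ((Q + j) + j/Q)/5 = (Q + j + j/Q)/5 = Q/5 + j/5 + j/(5*Q))
(b(0, 1)*(5/9))*V(0, -1) = (((⅕)*(0 + 1*(1 + 0))/1)*(5/9))*(-120*0) = (((⅕)*1*(0 + 1*1))*(5*(⅑)))*0 = (((⅕)*1*(0 + 1))*(5/9))*0 = (((⅕)*1*1)*(5/9))*0 = ((⅕)*(5/9))*0 = (⅑)*0 = 0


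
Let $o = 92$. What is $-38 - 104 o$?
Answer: $-9606$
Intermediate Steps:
$-38 - 104 o = -38 - 9568 = -9606$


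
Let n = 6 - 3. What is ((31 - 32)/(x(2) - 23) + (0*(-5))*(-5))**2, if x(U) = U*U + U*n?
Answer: 1/169 ≈ 0.0059172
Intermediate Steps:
n = 3
x(U) = U**2 + 3*U (x(U) = U*U + U*3 = U**2 + 3*U)
((31 - 32)/(x(2) - 23) + (0*(-5))*(-5))**2 = ((31 - 32)/(2*(3 + 2) - 23) + (0*(-5))*(-5))**2 = (-1/(2*5 - 23) + 0*(-5))**2 = (-1/(10 - 23) + 0)**2 = (-1/(-13) + 0)**2 = (-1*(-1/13) + 0)**2 = (1/13 + 0)**2 = (1/13)**2 = 1/169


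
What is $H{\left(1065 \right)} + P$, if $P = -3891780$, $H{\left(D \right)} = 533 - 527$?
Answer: $-3891774$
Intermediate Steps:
$H{\left(D \right)} = 6$
$H{\left(1065 \right)} + P = 6 - 3891780 = -3891774$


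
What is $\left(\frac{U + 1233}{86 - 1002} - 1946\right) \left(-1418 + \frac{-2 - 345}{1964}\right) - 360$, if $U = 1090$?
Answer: $\frac{4970718339201}{1799024} \approx 2.763 \cdot 10^{6}$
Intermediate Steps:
$\left(\frac{U + 1233}{86 - 1002} - 1946\right) \left(-1418 + \frac{-2 - 345}{1964}\right) - 360 = \left(\frac{1090 + 1233}{86 - 1002} - 1946\right) \left(-1418 + \frac{-2 - 345}{1964}\right) - 360 = \left(\frac{2323}{-916} - 1946\right) \left(-1418 + \left(-2 - 345\right) \frac{1}{1964}\right) - 360 = \left(2323 \left(- \frac{1}{916}\right) - 1946\right) \left(-1418 - \frac{347}{1964}\right) - 360 = \left(- \frac{2323}{916} - 1946\right) \left(-1418 - \frac{347}{1964}\right) - 360 = \left(- \frac{1784859}{916}\right) \left(- \frac{2785299}{1964}\right) - 360 = \frac{4971365987841}{1799024} - 360 = \frac{4970718339201}{1799024}$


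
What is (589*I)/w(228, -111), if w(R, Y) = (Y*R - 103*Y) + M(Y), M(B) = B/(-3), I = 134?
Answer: -39463/6919 ≈ -5.7036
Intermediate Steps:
M(B) = -B/3 (M(B) = B*(-⅓) = -B/3)
w(R, Y) = -310*Y/3 + R*Y (w(R, Y) = (Y*R - 103*Y) - Y/3 = (R*Y - 103*Y) - Y/3 = (-103*Y + R*Y) - Y/3 = -310*Y/3 + R*Y)
(589*I)/w(228, -111) = (589*134)/(((⅓)*(-111)*(-310 + 3*228))) = 78926/(((⅓)*(-111)*(-310 + 684))) = 78926/(((⅓)*(-111)*374)) = 78926/(-13838) = 78926*(-1/13838) = -39463/6919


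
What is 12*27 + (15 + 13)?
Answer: 352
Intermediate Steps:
12*27 + (15 + 13) = 324 + 28 = 352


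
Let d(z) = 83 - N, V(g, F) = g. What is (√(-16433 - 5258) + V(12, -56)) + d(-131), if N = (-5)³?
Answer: 220 + I*√21691 ≈ 220.0 + 147.28*I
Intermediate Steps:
N = -125
d(z) = 208 (d(z) = 83 - 1*(-125) = 83 + 125 = 208)
(√(-16433 - 5258) + V(12, -56)) + d(-131) = (√(-16433 - 5258) + 12) + 208 = (√(-21691) + 12) + 208 = (I*√21691 + 12) + 208 = (12 + I*√21691) + 208 = 220 + I*√21691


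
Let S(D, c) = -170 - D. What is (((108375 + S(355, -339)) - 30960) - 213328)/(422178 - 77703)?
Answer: -136438/344475 ≈ -0.39608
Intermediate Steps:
(((108375 + S(355, -339)) - 30960) - 213328)/(422178 - 77703) = (((108375 + (-170 - 1*355)) - 30960) - 213328)/(422178 - 77703) = (((108375 + (-170 - 355)) - 30960) - 213328)/344475 = (((108375 - 525) - 30960) - 213328)*(1/344475) = ((107850 - 30960) - 213328)*(1/344475) = (76890 - 213328)*(1/344475) = -136438*1/344475 = -136438/344475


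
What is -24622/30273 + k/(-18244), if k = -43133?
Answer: 856561541/552300612 ≈ 1.5509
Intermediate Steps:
-24622/30273 + k/(-18244) = -24622/30273 - 43133/(-18244) = -24622*1/30273 - 43133*(-1/18244) = -24622/30273 + 43133/18244 = 856561541/552300612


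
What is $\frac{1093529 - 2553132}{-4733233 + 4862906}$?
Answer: $- \frac{1459603}{129673} \approx -11.256$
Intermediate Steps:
$\frac{1093529 - 2553132}{-4733233 + 4862906} = \frac{1093529 - 2553132}{129673} = \left(-1459603\right) \frac{1}{129673} = - \frac{1459603}{129673}$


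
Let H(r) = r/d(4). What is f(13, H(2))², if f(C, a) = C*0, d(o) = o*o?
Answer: 0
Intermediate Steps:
d(o) = o²
H(r) = r/16 (H(r) = r/(4²) = r/16)
f(C, a) = 0
f(13, H(2))² = 0² = 0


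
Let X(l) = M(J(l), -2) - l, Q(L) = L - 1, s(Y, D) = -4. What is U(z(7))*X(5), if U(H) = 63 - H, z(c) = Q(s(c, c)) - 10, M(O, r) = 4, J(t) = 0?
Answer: -78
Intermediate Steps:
Q(L) = -1 + L
X(l) = 4 - l
z(c) = -15 (z(c) = (-1 - 4) - 10 = -5 - 10 = -15)
U(z(7))*X(5) = (63 - 1*(-15))*(4 - 1*5) = (63 + 15)*(4 - 5) = 78*(-1) = -78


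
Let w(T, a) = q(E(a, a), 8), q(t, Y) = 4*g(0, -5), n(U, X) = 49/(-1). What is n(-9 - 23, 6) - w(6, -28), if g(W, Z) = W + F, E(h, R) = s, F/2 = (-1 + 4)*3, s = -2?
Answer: -121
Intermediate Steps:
F = 18 (F = 2*((-1 + 4)*3) = 2*(3*3) = 2*9 = 18)
E(h, R) = -2
n(U, X) = -49 (n(U, X) = 49*(-1) = -49)
g(W, Z) = 18 + W (g(W, Z) = W + 18 = 18 + W)
q(t, Y) = 72 (q(t, Y) = 4*(18 + 0) = 4*18 = 72)
w(T, a) = 72
n(-9 - 23, 6) - w(6, -28) = -49 - 1*72 = -49 - 72 = -121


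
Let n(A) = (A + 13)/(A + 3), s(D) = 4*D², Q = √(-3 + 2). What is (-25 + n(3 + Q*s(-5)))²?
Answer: 3624097901/6295081 + 30100500*I/6295081 ≈ 575.7 + 4.7816*I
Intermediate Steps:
Q = I (Q = √(-1) = I ≈ 1.0*I)
n(A) = (13 + A)/(3 + A)
(-25 + n(3 + Q*s(-5)))² = (-25 + (13 + (3 + I*(4*(-5)²)))/(3 + (3 + I*(4*(-5)²))))² = (-25 + (13 + (3 + I*(4*25)))/(3 + (3 + I*(4*25))))² = (-25 + (13 + (3 + I*100))/(3 + (3 + I*100)))² = (-25 + (13 + (3 + 100*I))/(3 + (3 + 100*I)))² = (-25 + (16 + 100*I)/(6 + 100*I))² = (-25 + ((6 - 100*I)/10036)*(16 + 100*I))² = (-25 + (6 - 100*I)*(16 + 100*I)/10036)²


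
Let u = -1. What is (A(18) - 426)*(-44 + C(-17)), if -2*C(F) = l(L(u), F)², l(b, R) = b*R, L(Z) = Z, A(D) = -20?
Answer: 84071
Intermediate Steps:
l(b, R) = R*b
C(F) = -F²/2
(A(18) - 426)*(-44 + C(-17)) = (-20 - 426)*(-44 - ½*(-17)²) = -446*(-44 - ½*289) = -446*(-44 - 289/2) = -446*(-377/2) = 84071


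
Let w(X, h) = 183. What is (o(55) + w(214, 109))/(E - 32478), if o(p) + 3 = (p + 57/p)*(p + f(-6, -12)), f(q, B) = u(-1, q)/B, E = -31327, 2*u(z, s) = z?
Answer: -2154461/42111300 ≈ -0.051161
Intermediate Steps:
u(z, s) = z/2
f(q, B) = -1/(2*B) (f(q, B) = ((½)*(-1))/B = -1/(2*B))
o(p) = -3 + (1/24 + p)*(p + 57/p) (o(p) = -3 + (p + 57/p)*(p - ½/(-12)) = -3 + (p + 57/p)*(p - ½*(-1/12)) = -3 + (p + 57/p)*(p + 1/24) = -3 + (p + 57/p)*(1/24 + p) = -3 + (1/24 + p)*(p + 57/p))
(o(55) + w(214, 109))/(E - 32478) = ((54 + 55² + (1/24)*55 + (19/8)/55) + 183)/(-31327 - 32478) = ((54 + 3025 + 55/24 + (19/8)*(1/55)) + 183)/(-63805) = ((54 + 3025 + 55/24 + 19/440) + 183)*(-1/63805) = (2033681/660 + 183)*(-1/63805) = (2154461/660)*(-1/63805) = -2154461/42111300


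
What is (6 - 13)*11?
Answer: -77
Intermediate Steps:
(6 - 13)*11 = -7*11 = -77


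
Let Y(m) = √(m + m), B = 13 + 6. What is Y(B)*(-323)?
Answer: -323*√38 ≈ -1991.1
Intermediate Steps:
B = 19
Y(m) = √2*√m (Y(m) = √(2*m) = √2*√m)
Y(B)*(-323) = (√2*√19)*(-323) = √38*(-323) = -323*√38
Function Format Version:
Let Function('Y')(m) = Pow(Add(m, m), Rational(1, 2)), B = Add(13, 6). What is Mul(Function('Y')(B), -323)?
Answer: Mul(-323, Pow(38, Rational(1, 2))) ≈ -1991.1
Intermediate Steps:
B = 19
Function('Y')(m) = Mul(Pow(2, Rational(1, 2)), Pow(m, Rational(1, 2))) (Function('Y')(m) = Pow(Mul(2, m), Rational(1, 2)) = Mul(Pow(2, Rational(1, 2)), Pow(m, Rational(1, 2))))
Mul(Function('Y')(B), -323) = Mul(Mul(Pow(2, Rational(1, 2)), Pow(19, Rational(1, 2))), -323) = Mul(Pow(38, Rational(1, 2)), -323) = Mul(-323, Pow(38, Rational(1, 2)))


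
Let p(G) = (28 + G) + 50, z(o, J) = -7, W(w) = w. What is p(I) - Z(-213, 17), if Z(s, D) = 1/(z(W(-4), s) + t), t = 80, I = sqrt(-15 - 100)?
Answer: 5693/73 + I*sqrt(115) ≈ 77.986 + 10.724*I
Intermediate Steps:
I = I*sqrt(115) (I = sqrt(-115) = I*sqrt(115) ≈ 10.724*I)
p(G) = 78 + G
Z(s, D) = 1/73 (Z(s, D) = 1/(-7 + 80) = 1/73)
p(I) - Z(-213, 17) = (78 + I*sqrt(115)) - 1*1/73 = (78 + I*sqrt(115)) - 1/73 = 5693/73 + I*sqrt(115)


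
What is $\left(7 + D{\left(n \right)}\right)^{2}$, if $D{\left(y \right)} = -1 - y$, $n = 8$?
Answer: $4$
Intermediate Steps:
$\left(7 + D{\left(n \right)}\right)^{2} = \left(7 - 9\right)^{2} = \left(-2\right)^{2} = 4$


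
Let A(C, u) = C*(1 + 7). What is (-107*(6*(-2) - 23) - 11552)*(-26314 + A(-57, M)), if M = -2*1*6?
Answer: 208993390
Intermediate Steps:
M = -12 (M = -2*6 = -12)
A(C, u) = 8*C (A(C, u) = C*8 = 8*C)
(-107*(6*(-2) - 23) - 11552)*(-26314 + A(-57, M)) = (-107*(6*(-2) - 23) - 11552)*(-26314 + 8*(-57)) = (-107*(-12 - 23) - 11552)*(-26314 - 456) = (-107*(-35) - 11552)*(-26770) = (3745 - 11552)*(-26770) = -7807*(-26770) = 208993390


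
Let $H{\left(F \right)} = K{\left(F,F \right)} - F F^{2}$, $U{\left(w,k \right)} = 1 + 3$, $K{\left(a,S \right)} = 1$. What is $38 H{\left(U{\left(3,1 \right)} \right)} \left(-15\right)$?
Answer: $35910$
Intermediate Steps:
$U{\left(w,k \right)} = 4$
$H{\left(F \right)} = 1 - F^{3}$ ($H{\left(F \right)} = 1 - F F^{2} = 1 - F^{3}$)
$38 H{\left(U{\left(3,1 \right)} \right)} \left(-15\right) = 38 \left(1 - 4^{3}\right) \left(-15\right) = 38 \left(1 - 64\right) \left(-15\right) = 38 \left(-63\right) \left(-15\right) = \left(-2394\right) \left(-15\right) = 35910$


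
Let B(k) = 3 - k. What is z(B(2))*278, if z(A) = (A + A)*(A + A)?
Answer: 1112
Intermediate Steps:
z(A) = 4*A² (z(A) = (2*A)*(2*A) = 4*A²)
z(B(2))*278 = (4*(3 - 1*2)²)*278 = (4*(3 - 2)²)*278 = (4*1²)*278 = (4*1)*278 = 4*278 = 1112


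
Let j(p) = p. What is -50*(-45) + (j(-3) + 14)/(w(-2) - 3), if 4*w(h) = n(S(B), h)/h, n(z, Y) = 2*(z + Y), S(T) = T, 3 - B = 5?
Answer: 4489/2 ≈ 2244.5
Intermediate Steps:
B = -2 (B = 3 - 1*5 = 3 - 5 = -2)
n(z, Y) = 2*Y + 2*z (n(z, Y) = 2*(Y + z) = 2*Y + 2*z)
w(h) = (-4 + 2*h)/(4*h) (w(h) = ((2*h + 2*(-2))/h)/4 = ((2*h - 4)/h)/4 = ((-4 + 2*h)/h)/4 = (-4 + 2*h)/(4*h))
-50*(-45) + (j(-3) + 14)/(w(-2) - 3) = -50*(-45) + (-3 + 14)/((1/2)*(-2 - 2)/(-2) - 3) = 2250 + 11/((1/2)*(-1/2)*(-4) - 3) = 2250 + 11/(1 - 3) = 2250 + 11/(-2) = 2250 + 11*(-1/2) = 2250 - 11/2 = 4489/2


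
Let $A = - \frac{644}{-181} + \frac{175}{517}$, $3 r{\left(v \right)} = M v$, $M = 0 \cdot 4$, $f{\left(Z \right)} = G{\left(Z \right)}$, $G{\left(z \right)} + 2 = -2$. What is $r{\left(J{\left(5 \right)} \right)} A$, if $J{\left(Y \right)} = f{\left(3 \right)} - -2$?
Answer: $0$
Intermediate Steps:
$G{\left(z \right)} = -4$ ($G{\left(z \right)} = -2 - 2 = -4$)
$f{\left(Z \right)} = -4$
$M = 0$
$J{\left(Y \right)} = -2$ ($J{\left(Y \right)} = -4 - -2 = -4 + 2 = -2$)
$r{\left(v \right)} = 0$ ($r{\left(v \right)} = \frac{0 v}{3} = \frac{1}{3} \cdot 0 = 0$)
$A = \frac{364623}{93577}$ ($A = \left(-644\right) \left(- \frac{1}{181}\right) + 175 \cdot \frac{1}{517} = \frac{644}{181} + \frac{175}{517} = \frac{364623}{93577} \approx 3.8965$)
$r{\left(J{\left(5 \right)} \right)} A = 0 \cdot \frac{364623}{93577} = 0$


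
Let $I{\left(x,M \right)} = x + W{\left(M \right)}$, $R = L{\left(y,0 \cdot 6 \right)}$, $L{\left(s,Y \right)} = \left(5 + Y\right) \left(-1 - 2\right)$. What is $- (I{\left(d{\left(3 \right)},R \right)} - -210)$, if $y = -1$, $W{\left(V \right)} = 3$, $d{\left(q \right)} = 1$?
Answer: $-214$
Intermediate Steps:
$L{\left(s,Y \right)} = -15 - 3 Y$ ($L{\left(s,Y \right)} = \left(5 + Y\right) \left(-3\right) = -15 - 3 Y$)
$R = -15$ ($R = -15 - 3 \cdot 0 \cdot 6 = -15 - 0 = -15 + 0 = -15$)
$I{\left(x,M \right)} = 3 + x$ ($I{\left(x,M \right)} = x + 3 = 3 + x$)
$- (I{\left(d{\left(3 \right)},R \right)} - -210) = - (\left(3 + 1\right) - -210) = - (4 + 210) = \left(-1\right) 214 = -214$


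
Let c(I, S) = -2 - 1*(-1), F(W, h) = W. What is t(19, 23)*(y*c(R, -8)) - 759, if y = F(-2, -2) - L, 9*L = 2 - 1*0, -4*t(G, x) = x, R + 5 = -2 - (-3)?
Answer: -6946/9 ≈ -771.78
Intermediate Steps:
R = -4 (R = -5 + (-2 - (-3)) = -5 + (-2 - 1*(-3)) = -5 + (-2 + 3) = -5 + 1 = -4)
t(G, x) = -x/4
L = 2/9 (L = (2 - 1*0)/9 = (2 + 0)/9 = (⅑)*2 = 2/9 ≈ 0.22222)
c(I, S) = -1 (c(I, S) = -2 + 1 = -1)
y = -20/9 (y = -2 - 1*2/9 = -2 - 2/9 = -20/9 ≈ -2.2222)
t(19, 23)*(y*c(R, -8)) - 759 = (-¼*23)*(-20/9*(-1)) - 759 = -23/4*20/9 - 759 = -115/9 - 759 = -6946/9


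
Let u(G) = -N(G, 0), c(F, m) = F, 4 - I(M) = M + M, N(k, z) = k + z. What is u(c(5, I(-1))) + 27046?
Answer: 27041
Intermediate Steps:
I(M) = 4 - 2*M (I(M) = 4 - (M + M) = 4 - 2*M)
u(G) = -G (u(G) = -(G + 0) = -G)
u(c(5, I(-1))) + 27046 = -1*5 + 27046 = -5 + 27046 = 27041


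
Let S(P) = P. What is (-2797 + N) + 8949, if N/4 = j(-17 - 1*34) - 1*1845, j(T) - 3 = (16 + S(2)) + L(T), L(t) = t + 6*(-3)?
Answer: -1420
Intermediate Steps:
L(t) = -18 + t (L(t) = t - 18 = -18 + t)
j(T) = 3 + T (j(T) = 3 + ((16 + 2) + (-18 + T)) = 3 + (18 + (-18 + T)) = 3 + T)
N = -7572 (N = 4*((3 + (-17 - 1*34)) - 1*1845) = 4*((3 + (-17 - 34)) - 1845) = 4*((3 - 51) - 1845) = 4*(-48 - 1845) = 4*(-1893) = -7572)
(-2797 + N) + 8949 = (-2797 - 7572) + 8949 = -10369 + 8949 = -1420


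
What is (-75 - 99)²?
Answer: 30276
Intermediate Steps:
(-75 - 99)² = (-174)² = 30276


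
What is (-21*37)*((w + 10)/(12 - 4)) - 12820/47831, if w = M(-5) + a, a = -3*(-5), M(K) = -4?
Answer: -780560987/382648 ≈ -2039.9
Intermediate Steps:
a = 15
w = 11 (w = -4 + 15 = 11)
(-21*37)*((w + 10)/(12 - 4)) - 12820/47831 = (-21*37)*((11 + 10)/(12 - 4)) - 12820/47831 = -16317/8 - 12820/47831 = -780560987/382648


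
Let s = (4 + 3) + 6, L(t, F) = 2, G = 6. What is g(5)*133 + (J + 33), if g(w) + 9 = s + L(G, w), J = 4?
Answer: 835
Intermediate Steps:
s = 13 (s = 7 + 6 = 13)
g(w) = 6 (g(w) = -9 + (13 + 2) = -9 + 15 = 6)
g(5)*133 + (J + 33) = 6*133 + (4 + 33) = 798 + 37 = 835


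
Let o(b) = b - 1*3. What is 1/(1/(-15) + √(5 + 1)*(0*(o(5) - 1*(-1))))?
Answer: -15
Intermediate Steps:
o(b) = -3 + b (o(b) = b - 3 = -3 + b)
1/(1/(-15) + √(5 + 1)*(0*(o(5) - 1*(-1)))) = 1/(1/(-15) + √(5 + 1)*(0*((-3 + 5) - 1*(-1)))) = 1/(-1/15 + √6*(0*(2 + 1))) = 1/(-1/15 + √6*(0*3)) = 1/(-1/15 + √6*0) = 1/(-1/15 + 0) = 1/(-1/15) = -15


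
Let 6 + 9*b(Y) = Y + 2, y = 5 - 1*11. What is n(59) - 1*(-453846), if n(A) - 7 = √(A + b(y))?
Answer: 453853 + √521/3 ≈ 4.5386e+5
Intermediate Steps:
y = -6 (y = 5 - 11 = -6)
b(Y) = -4/9 + Y/9 (b(Y) = -⅔ + (Y + 2)/9 = -⅔ + (2 + Y)/9 = -⅔ + (2/9 + Y/9) = -4/9 + Y/9)
n(A) = 7 + √(-10/9 + A) (n(A) = 7 + √(A + (-4/9 + (⅑)*(-6))) = 7 + √(A + (-4/9 - ⅔)) = 7 + √(A - 10/9) = 7 + √(-10/9 + A))
n(59) - 1*(-453846) = (7 + √(-10 + 9*59)/3) - 1*(-453846) = (7 + √(-10 + 531)/3) + 453846 = (7 + √521/3) + 453846 = 453853 + √521/3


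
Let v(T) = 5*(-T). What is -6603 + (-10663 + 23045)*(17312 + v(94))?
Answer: 208531041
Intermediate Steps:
v(T) = -5*T
-6603 + (-10663 + 23045)*(17312 + v(94)) = -6603 + (-10663 + 23045)*(17312 - 5*94) = -6603 + 12382*(17312 - 470) = -6603 + 12382*16842 = -6603 + 208537644 = 208531041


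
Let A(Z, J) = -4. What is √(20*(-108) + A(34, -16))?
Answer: 2*I*√541 ≈ 46.519*I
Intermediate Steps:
√(20*(-108) + A(34, -16)) = √(20*(-108) - 4) = √(-2160 - 4) = √(-2164) = 2*I*√541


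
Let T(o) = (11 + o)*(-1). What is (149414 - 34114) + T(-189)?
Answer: 115478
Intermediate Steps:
T(o) = -11 - o
(149414 - 34114) + T(-189) = (149414 - 34114) + (-11 - 1*(-189)) = 115300 + (-11 + 189) = 115300 + 178 = 115478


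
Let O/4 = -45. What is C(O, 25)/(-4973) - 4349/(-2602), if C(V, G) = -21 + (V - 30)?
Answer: 22228639/12939746 ≈ 1.7179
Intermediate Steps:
O = -180 (O = 4*(-45) = -180)
C(V, G) = -51 + V (C(V, G) = -21 + (-30 + V) = -51 + V)
C(O, 25)/(-4973) - 4349/(-2602) = (-51 - 180)/(-4973) - 4349/(-2602) = -231*(-1/4973) - 4349*(-1/2602) = 231/4973 + 4349/2602 = 22228639/12939746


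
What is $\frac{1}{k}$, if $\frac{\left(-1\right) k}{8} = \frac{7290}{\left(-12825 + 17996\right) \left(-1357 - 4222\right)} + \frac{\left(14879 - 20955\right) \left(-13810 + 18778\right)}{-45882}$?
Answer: $- \frac{73536123941}{387032617076592} \approx -0.00019$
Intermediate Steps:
$k = - \frac{387032617076592}{73536123941}$ ($k = - 8 \left(\frac{7290}{\left(-12825 + 17996\right) \left(-1357 - 4222\right)} + \frac{\left(14879 - 20955\right) \left(-13810 + 18778\right)}{-45882}\right) = - 8 \left(\frac{7290}{5171 \left(-5579\right)} + \left(-6076\right) 4968 \left(- \frac{1}{45882}\right)\right) = - 8 \left(\frac{7290}{-28849009} - - \frac{1676976}{2549}\right) = - 8 \left(7290 \left(- \frac{1}{28849009}\right) + \frac{1676976}{2549}\right) = - 8 \left(- \frac{7290}{28849009} + \frac{1676976}{2549}\right) = \left(-8\right) \frac{48379077134574}{73536123941} = - \frac{387032617076592}{73536123941} \approx -5263.2$)
$\frac{1}{k} = \frac{1}{- \frac{387032617076592}{73536123941}} = - \frac{73536123941}{387032617076592}$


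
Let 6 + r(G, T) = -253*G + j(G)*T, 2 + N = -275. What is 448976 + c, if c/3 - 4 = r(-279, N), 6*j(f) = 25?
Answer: 1314537/2 ≈ 6.5727e+5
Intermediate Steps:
N = -277 (N = -2 - 275 = -277)
j(f) = 25/6 (j(f) = (1/6)*25 = 25/6)
r(G, T) = -6 - 253*G + 25*T/6 (r(G, T) = -6 + (-253*G + 25*T/6) = -6 - 253*G + 25*T/6)
c = 416585/2 (c = 12 + 3*(-6 - 253*(-279) + (25/6)*(-277)) = 12 + 3*(-6 + 70587 - 6925/6) = 12 + 3*(416561/6) = 12 + 416561/2 = 416585/2 ≈ 2.0829e+5)
448976 + c = 448976 + 416585/2 = 1314537/2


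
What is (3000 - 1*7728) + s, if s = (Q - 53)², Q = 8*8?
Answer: -4607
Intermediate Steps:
Q = 64
s = 121 (s = (64 - 53)² = 11² = 121)
(3000 - 1*7728) + s = (3000 - 1*7728) + 121 = (3000 - 7728) + 121 = -4728 + 121 = -4607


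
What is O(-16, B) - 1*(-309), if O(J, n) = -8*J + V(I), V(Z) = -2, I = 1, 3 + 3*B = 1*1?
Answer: 435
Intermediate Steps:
B = -⅔ (B = -1 + (1*1)/3 = -1 + (⅓)*1 = -1 + ⅓ = -⅔ ≈ -0.66667)
O(J, n) = -2 - 8*J (O(J, n) = -8*J - 2 = -2 - 8*J)
O(-16, B) - 1*(-309) = (-2 - 8*(-16)) - 1*(-309) = (-2 + 128) + 309 = 126 + 309 = 435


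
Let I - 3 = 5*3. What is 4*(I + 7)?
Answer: 100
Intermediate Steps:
I = 18 (I = 3 + 5*3 = 3 + 15 = 18)
4*(I + 7) = 4*(18 + 7) = 4*25 = 100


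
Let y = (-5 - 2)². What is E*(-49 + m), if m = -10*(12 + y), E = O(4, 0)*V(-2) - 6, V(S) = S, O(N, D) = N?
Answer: 9226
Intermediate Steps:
y = 49 (y = (-7)² = 49)
E = -14 (E = 4*(-2) - 6 = -8 - 6 = -14)
m = -610 (m = -10*(12 + 49) = -10*61 = -610)
E*(-49 + m) = -14*(-49 - 610) = -14*(-659) = 9226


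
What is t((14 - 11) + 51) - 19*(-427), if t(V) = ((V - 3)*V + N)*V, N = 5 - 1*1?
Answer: 157045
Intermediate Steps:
N = 4 (N = 5 - 1 = 4)
t(V) = V*(4 + V*(-3 + V)) (t(V) = ((V - 3)*V + 4)*V = ((-3 + V)*V + 4)*V = (V*(-3 + V) + 4)*V = (4 + V*(-3 + V))*V = V*(4 + V*(-3 + V)))
t((14 - 11) + 51) - 19*(-427) = ((14 - 11) + 51)*(4 + ((14 - 11) + 51)² - 3*((14 - 11) + 51)) - 19*(-427) = (3 + 51)*(4 + (3 + 51)² - 3*(3 + 51)) + 8113 = 54*(4 + 54² - 3*54) + 8113 = 54*(4 + 2916 - 162) + 8113 = 54*2758 + 8113 = 148932 + 8113 = 157045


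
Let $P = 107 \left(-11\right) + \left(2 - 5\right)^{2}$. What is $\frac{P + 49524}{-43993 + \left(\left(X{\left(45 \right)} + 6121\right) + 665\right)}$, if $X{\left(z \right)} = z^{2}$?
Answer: $- \frac{3454}{2513} \approx -1.3745$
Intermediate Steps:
$P = -1168$ ($P = -1177 + \left(-3\right)^{2} = -1177 + 9 = -1168$)
$\frac{P + 49524}{-43993 + \left(\left(X{\left(45 \right)} + 6121\right) + 665\right)} = \frac{-1168 + 49524}{-43993 + \left(\left(45^{2} + 6121\right) + 665\right)} = \frac{48356}{-43993 + \left(\left(2025 + 6121\right) + 665\right)} = \frac{48356}{-43993 + \left(8146 + 665\right)} = \frac{48356}{-43993 + 8811} = \frac{48356}{-35182} = 48356 \left(- \frac{1}{35182}\right) = - \frac{3454}{2513}$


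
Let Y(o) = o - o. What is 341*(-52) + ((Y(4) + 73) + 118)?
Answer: -17541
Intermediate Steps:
Y(o) = 0
341*(-52) + ((Y(4) + 73) + 118) = 341*(-52) + ((0 + 73) + 118) = -17732 + (73 + 118) = -17732 + 191 = -17541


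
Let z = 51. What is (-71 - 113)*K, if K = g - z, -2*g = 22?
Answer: 11408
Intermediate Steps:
g = -11 (g = -½*22 = -11)
K = -62 (K = -11 - 1*51 = -11 - 51 = -62)
(-71 - 113)*K = (-71 - 113)*(-62) = -184*(-62) = 11408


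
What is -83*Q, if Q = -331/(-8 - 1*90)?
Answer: -27473/98 ≈ -280.34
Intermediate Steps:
Q = 331/98 (Q = -331/(-8 - 90) = -331/(-98) = -331*(-1/98) = 331/98 ≈ 3.3776)
-83*Q = -83*331/98 = -27473/98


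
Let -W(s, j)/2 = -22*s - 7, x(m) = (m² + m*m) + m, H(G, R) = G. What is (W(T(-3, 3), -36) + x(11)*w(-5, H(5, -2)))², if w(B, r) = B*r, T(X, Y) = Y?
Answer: 38180041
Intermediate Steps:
x(m) = m + 2*m² (x(m) = (m² + m²) + m = 2*m² + m = m + 2*m²)
W(s, j) = 14 + 44*s (W(s, j) = -2*(-22*s - 7) = -2*(-7 - 22*s) = 14 + 44*s)
(W(T(-3, 3), -36) + x(11)*w(-5, H(5, -2)))² = ((14 + 44*3) + (11*(1 + 2*11))*(-5*5))² = ((14 + 132) + (11*(1 + 22))*(-25))² = (146 + (11*23)*(-25))² = (146 + 253*(-25))² = (146 - 6325)² = (-6179)² = 38180041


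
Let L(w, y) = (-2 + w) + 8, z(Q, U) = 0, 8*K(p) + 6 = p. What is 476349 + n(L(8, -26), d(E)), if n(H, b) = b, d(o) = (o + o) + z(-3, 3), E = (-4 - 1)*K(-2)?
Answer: 476359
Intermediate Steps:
K(p) = -3/4 + p/8
E = 5 (E = (-4 - 1)*(-3/4 + (1/8)*(-2)) = -5*(-3/4 - 1/4) = -5*(-1) = 5)
L(w, y) = 6 + w
d(o) = 2*o (d(o) = (o + o) + 0 = 2*o + 0 = 2*o)
476349 + n(L(8, -26), d(E)) = 476349 + 2*5 = 476349 + 10 = 476359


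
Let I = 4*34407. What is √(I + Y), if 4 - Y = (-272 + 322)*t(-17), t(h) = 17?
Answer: 3*√15198 ≈ 369.84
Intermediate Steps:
I = 137628
Y = -846 (Y = 4 - (-272 + 322)*17 = 4 - 50*17 = 4 - 1*850 = 4 - 850 = -846)
√(I + Y) = √(137628 - 846) = √136782 = 3*√15198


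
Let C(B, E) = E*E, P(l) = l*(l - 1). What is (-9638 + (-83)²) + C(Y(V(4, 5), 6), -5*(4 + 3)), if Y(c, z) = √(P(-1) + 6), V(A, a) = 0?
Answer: -1524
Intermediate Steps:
P(l) = l*(-1 + l)
Y(c, z) = 2*√2 (Y(c, z) = √(-(-1 - 1) + 6) = √(-1*(-2) + 6) = √(2 + 6) = √8 = 2*√2)
C(B, E) = E²
(-9638 + (-83)²) + C(Y(V(4, 5), 6), -5*(4 + 3)) = (-9638 + (-83)²) + (-5*(4 + 3))² = (-9638 + 6889) + (-5*7)² = -2749 + (-35)² = -2749 + 1225 = -1524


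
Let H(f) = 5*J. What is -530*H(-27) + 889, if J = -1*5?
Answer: 14139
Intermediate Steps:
J = -5
H(f) = -25 (H(f) = 5*(-5) = -25)
-530*H(-27) + 889 = -530*(-25) + 889 = 13250 + 889 = 14139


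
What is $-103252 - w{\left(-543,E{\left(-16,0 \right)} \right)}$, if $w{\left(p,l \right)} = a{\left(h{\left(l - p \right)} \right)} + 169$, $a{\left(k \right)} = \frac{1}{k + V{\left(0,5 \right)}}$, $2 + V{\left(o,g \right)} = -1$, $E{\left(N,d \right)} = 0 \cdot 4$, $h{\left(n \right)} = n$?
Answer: $- \frac{55847341}{540} \approx -1.0342 \cdot 10^{5}$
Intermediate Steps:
$E{\left(N,d \right)} = 0$
$V{\left(o,g \right)} = -3$ ($V{\left(o,g \right)} = -2 - 1 = -3$)
$a{\left(k \right)} = \frac{1}{-3 + k}$ ($a{\left(k \right)} = \frac{1}{k - 3} = \frac{1}{-3 + k}$)
$w{\left(p,l \right)} = 169 + \frac{1}{-3 + l - p}$ ($w{\left(p,l \right)} = \frac{1}{-3 + \left(l - p\right)} + 169 = \frac{1}{-3 + l - p} + 169 = 169 + \frac{1}{-3 + l - p}$)
$-103252 - w{\left(-543,E{\left(-16,0 \right)} \right)} = -103252 - \left(169 - \frac{1}{3 - 543 - 0}\right) = -103252 - \left(169 - \frac{1}{3 - 543 + 0}\right) = -103252 - \left(169 - \frac{1}{-540}\right) = -103252 - \left(169 - - \frac{1}{540}\right) = -103252 - \left(169 + \frac{1}{540}\right) = -103252 - \frac{91261}{540} = - \frac{55847341}{540}$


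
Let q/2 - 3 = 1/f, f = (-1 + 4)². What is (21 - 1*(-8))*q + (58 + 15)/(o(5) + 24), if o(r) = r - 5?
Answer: 13211/72 ≈ 183.49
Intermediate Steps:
o(r) = -5 + r
f = 9 (f = 3² = 9)
q = 56/9 (q = 6 + 2/9 = 56/9 ≈ 6.2222)
(21 - 1*(-8))*q + (58 + 15)/(o(5) + 24) = (21 - 1*(-8))*(56/9) + (58 + 15)/((-5 + 5) + 24) = (21 + 8)*(56/9) + 73/(0 + 24) = 29*(56/9) + 73/24 = 1624/9 + 73*(1/24) = 1624/9 + 73/24 = 13211/72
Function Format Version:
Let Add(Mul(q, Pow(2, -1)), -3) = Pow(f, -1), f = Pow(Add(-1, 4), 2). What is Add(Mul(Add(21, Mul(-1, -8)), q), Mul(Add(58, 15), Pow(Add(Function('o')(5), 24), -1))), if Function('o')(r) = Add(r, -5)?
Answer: Rational(13211, 72) ≈ 183.49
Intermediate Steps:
Function('o')(r) = Add(-5, r)
f = 9 (f = Pow(3, 2) = 9)
q = Rational(56, 9) (q = Add(6, Mul(2, Pow(9, -1))) = Add(6, Mul(2, Rational(1, 9))) = Add(6, Rational(2, 9)) = Rational(56, 9) ≈ 6.2222)
Add(Mul(Add(21, Mul(-1, -8)), q), Mul(Add(58, 15), Pow(Add(Function('o')(5), 24), -1))) = Add(Mul(Add(21, Mul(-1, -8)), Rational(56, 9)), Mul(Add(58, 15), Pow(Add(Add(-5, 5), 24), -1))) = Add(Mul(Add(21, 8), Rational(56, 9)), Mul(73, Pow(Add(0, 24), -1))) = Add(Mul(29, Rational(56, 9)), Mul(73, Pow(24, -1))) = Add(Rational(1624, 9), Mul(73, Rational(1, 24))) = Add(Rational(1624, 9), Rational(73, 24)) = Rational(13211, 72)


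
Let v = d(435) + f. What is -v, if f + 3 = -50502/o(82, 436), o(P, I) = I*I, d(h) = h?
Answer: -41035485/95048 ≈ -431.73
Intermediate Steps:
o(P, I) = I**2
f = -310395/95048 (f = -3 - 50502/(436**2) = -3 - 50502/190096 = -3 - 50502*1/190096 = -3 - 25251/95048 = -310395/95048 ≈ -3.2657)
v = 41035485/95048 (v = 435 - 310395/95048 = 41035485/95048 ≈ 431.73)
-v = -1*41035485/95048 = -41035485/95048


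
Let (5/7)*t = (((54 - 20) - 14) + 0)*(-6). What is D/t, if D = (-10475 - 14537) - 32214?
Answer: 28613/84 ≈ 340.63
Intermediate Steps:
t = -168 (t = 7*((((54 - 20) - 14) + 0)*(-6))/5 = 7*(((34 - 14) + 0)*(-6))/5 = 7*((20 + 0)*(-6))/5 = 7*(20*(-6))/5 = (7/5)*(-120) = -168)
D = -57226 (D = -25012 - 32214 = -57226)
D/t = -57226/(-168) = -57226*(-1/168) = 28613/84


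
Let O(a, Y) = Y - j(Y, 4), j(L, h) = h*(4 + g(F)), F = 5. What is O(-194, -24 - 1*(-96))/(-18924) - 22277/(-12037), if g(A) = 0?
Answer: 105223969/56947047 ≈ 1.8478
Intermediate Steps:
j(L, h) = 4*h (j(L, h) = h*(4 + 0) = h*4 = 4*h)
O(a, Y) = -16 + Y (O(a, Y) = Y - 4*4 = Y - 1*16 = Y - 16 = -16 + Y)
O(-194, -24 - 1*(-96))/(-18924) - 22277/(-12037) = (-16 + (-24 - 1*(-96)))/(-18924) - 22277/(-12037) = (-16 + (-24 + 96))*(-1/18924) - 22277*(-1/12037) = (-16 + 72)*(-1/18924) + 22277/12037 = 56*(-1/18924) + 22277/12037 = -14/4731 + 22277/12037 = 105223969/56947047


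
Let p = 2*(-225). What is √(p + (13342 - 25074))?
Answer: I*√12182 ≈ 110.37*I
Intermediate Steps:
p = -450
√(p + (13342 - 25074)) = √(-450 + (13342 - 25074)) = √(-450 - 11732) = √(-12182) = I*√12182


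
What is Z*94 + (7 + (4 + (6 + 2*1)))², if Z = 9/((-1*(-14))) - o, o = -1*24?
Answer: 18742/7 ≈ 2677.4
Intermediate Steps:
o = -24
Z = 345/14 (Z = 9/((-1*(-14))) - 1*(-24) = 9/14 + 24 = 345/14 ≈ 24.643)
Z*94 + (7 + (4 + (6 + 2*1)))² = (345/14)*94 + (7 + (4 + (6 + 2*1)))² = 16215/7 + (7 + (4 + (6 + 2)))² = 16215/7 + (7 + (4 + 8))² = 16215/7 + (7 + 12)² = 16215/7 + 19² = 16215/7 + 361 = 18742/7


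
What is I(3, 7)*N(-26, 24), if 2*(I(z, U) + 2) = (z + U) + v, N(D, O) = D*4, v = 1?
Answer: -364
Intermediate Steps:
N(D, O) = 4*D
I(z, U) = -3/2 + U/2 + z/2 (I(z, U) = -2 + ((z + U) + 1)/2 = -2 + ((U + z) + 1)/2 = -2 + (1 + U + z)/2 = -2 + (1/2 + U/2 + z/2) = -3/2 + U/2 + z/2)
I(3, 7)*N(-26, 24) = (-3/2 + (1/2)*7 + (1/2)*3)*(4*(-26)) = (-3/2 + 7/2 + 3/2)*(-104) = (7/2)*(-104) = -364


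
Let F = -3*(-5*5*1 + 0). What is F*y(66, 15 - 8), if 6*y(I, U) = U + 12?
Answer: 475/2 ≈ 237.50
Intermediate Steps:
y(I, U) = 2 + U/6 (y(I, U) = (U + 12)/6 = (12 + U)/6 = 2 + U/6)
F = 75 (F = -3*(-25*1 + 0) = -3*(-25 + 0) = -3*(-25) = 75)
F*y(66, 15 - 8) = 75*(2 + (15 - 8)/6) = 75*(2 + (1/6)*7) = 75*(2 + 7/6) = 75*(19/6) = 475/2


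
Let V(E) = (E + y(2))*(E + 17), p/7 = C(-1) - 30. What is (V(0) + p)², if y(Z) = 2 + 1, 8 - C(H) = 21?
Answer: 62500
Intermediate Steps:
C(H) = -13 (C(H) = 8 - 1*21 = 8 - 21 = -13)
y(Z) = 3
p = -301 (p = 7*(-13 - 30) = 7*(-43) = -301)
V(E) = (3 + E)*(17 + E) (V(E) = (E + 3)*(E + 17) = (3 + E)*(17 + E))
(V(0) + p)² = ((51 + 0² + 20*0) - 301)² = ((51 + 0 + 0) - 301)² = (51 - 301)² = (-250)² = 62500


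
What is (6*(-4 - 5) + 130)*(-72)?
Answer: -5472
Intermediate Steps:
(6*(-4 - 5) + 130)*(-72) = (6*(-9) + 130)*(-72) = (-54 + 130)*(-72) = 76*(-72) = -5472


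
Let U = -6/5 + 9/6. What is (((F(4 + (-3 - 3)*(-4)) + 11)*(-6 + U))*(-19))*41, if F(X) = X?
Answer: 1731717/10 ≈ 1.7317e+5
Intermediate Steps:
U = 3/10 (U = -6*⅕ + 9*(⅙) = -6/5 + 3/2 = 3/10 ≈ 0.30000)
(((F(4 + (-3 - 3)*(-4)) + 11)*(-6 + U))*(-19))*41 = ((((4 + (-3 - 3)*(-4)) + 11)*(-6 + 3/10))*(-19))*41 = ((((4 - 6*(-4)) + 11)*(-57/10))*(-19))*41 = ((((4 + 24) + 11)*(-57/10))*(-19))*41 = (((28 + 11)*(-57/10))*(-19))*41 = ((39*(-57/10))*(-19))*41 = -2223/10*(-19)*41 = (42237/10)*41 = 1731717/10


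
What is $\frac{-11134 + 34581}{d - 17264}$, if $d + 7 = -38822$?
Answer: $- \frac{23447}{56093} \approx -0.418$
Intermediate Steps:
$d = -38829$ ($d = -7 - 38822 = -38829$)
$\frac{-11134 + 34581}{d - 17264} = \frac{-11134 + 34581}{-38829 - 17264} = \frac{23447}{-56093} = 23447 \left(- \frac{1}{56093}\right) = - \frac{23447}{56093}$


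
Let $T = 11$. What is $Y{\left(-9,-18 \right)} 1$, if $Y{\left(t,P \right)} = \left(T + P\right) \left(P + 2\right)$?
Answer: $112$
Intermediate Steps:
$Y{\left(t,P \right)} = \left(2 + P\right) \left(11 + P\right)$ ($Y{\left(t,P \right)} = \left(11 + P\right) \left(P + 2\right) = \left(11 + P\right) \left(2 + P\right) = \left(2 + P\right) \left(11 + P\right)$)
$Y{\left(-9,-18 \right)} 1 = \left(22 + \left(-18\right)^{2} + 13 \left(-18\right)\right) 1 = \left(22 + 324 - 234\right) 1 = 112 \cdot 1 = 112$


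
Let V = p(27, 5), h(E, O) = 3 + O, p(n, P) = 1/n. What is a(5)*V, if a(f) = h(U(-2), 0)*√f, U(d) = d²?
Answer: √5/9 ≈ 0.24845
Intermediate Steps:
V = 1/27 ≈ 0.037037
a(f) = 3*√f (a(f) = (3 + 0)*√f = 3*√f)
a(5)*V = (3*√5)*(1/27) = √5/9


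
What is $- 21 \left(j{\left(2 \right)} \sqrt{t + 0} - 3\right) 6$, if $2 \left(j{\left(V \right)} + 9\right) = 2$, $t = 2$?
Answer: $378 + 1008 \sqrt{2} \approx 1803.5$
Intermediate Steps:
$j{\left(V \right)} = -8$ ($j{\left(V \right)} = -9 + \frac{1}{2} \cdot 2 = -9 + 1 = -8$)
$- 21 \left(j{\left(2 \right)} \sqrt{t + 0} - 3\right) 6 = - 21 \left(- 8 \sqrt{2 + 0} - 3\right) 6 = - 21 \left(- 8 \sqrt{2} - 3\right) 6 = - 21 \left(-3 - 8 \sqrt{2}\right) 6 = \left(63 + 168 \sqrt{2}\right) 6 = 378 + 1008 \sqrt{2}$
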